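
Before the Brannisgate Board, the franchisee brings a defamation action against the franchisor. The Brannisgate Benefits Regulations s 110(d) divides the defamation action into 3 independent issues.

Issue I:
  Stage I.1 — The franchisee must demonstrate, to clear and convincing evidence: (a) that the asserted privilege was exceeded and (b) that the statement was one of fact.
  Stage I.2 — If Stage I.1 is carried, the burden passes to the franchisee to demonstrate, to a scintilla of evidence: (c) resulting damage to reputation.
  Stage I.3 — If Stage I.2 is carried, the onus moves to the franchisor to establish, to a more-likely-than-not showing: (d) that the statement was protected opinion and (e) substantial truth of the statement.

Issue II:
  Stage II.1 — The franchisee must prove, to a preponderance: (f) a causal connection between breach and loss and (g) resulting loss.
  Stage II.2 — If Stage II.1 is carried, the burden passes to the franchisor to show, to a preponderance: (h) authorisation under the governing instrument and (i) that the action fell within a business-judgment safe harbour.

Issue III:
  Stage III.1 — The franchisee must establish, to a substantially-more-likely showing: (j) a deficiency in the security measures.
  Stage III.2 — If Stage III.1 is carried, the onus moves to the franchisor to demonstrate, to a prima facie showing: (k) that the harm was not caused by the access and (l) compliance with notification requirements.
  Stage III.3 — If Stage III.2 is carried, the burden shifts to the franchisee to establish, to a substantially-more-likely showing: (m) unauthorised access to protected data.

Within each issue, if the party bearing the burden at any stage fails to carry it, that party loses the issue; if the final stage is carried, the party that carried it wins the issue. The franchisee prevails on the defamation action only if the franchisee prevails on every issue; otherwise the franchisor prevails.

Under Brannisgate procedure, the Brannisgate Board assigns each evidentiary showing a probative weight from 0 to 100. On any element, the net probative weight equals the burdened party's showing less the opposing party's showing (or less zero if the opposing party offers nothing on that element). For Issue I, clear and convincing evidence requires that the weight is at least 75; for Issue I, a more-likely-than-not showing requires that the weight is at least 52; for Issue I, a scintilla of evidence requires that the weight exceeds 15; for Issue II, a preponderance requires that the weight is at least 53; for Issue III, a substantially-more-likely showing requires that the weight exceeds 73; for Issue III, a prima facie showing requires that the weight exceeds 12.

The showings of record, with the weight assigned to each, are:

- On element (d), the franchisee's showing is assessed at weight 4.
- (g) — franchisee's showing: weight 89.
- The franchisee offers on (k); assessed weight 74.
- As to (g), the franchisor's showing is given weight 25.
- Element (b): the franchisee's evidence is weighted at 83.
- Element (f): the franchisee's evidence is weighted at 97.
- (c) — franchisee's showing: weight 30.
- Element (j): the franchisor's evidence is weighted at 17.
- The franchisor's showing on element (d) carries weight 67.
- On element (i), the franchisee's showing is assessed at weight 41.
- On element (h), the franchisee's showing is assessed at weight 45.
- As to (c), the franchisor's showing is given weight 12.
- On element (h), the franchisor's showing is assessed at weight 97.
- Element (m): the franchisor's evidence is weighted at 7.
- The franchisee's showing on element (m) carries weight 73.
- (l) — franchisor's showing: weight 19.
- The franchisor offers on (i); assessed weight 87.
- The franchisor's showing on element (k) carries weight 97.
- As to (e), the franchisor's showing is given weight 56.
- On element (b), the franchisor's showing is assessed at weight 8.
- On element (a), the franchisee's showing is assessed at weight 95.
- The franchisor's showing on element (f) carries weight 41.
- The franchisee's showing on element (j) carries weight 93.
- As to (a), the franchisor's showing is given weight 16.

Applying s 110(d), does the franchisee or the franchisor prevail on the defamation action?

— Issue I —
Stage I.1 (franchisee, clear and convincing evidence, weight is at least 75): (a) net 95−16=79 ≥ 75 — meets; (b) net 83−8=75 ≥ 75 — meets.
  Stage I.1 carried; the burden remains with the franchisee.
Stage I.2 (franchisee, a scintilla of evidence, weight exceeds 15): (c) net 30−12=18 > 15 — meets.
  Stage I.2 is satisfied; the onus moves to the franchisor.
Stage I.3 (franchisor, a more-likely-than-not showing, weight is at least 52): (d) net 67−4=63 ≥ 52 — meets; (e) 56 ≥ 52 — meets.
  All elements met at the final stage.
Every stage carried; the franchisor prevails on this issue.
— Issue II —
Stage II.1 (franchisee, a preponderance, weight is at least 53): (f) net 97−41=56 ≥ 53 — meets; (g) net 89−25=64 ≥ 53 — meets.
  Stage II.1 is satisfied; the onus moves to the franchisor.
Stage II.2 (franchisor, a preponderance, weight is at least 53): (h) net 97−45=52 < 53 — fails; (i) net 87−41=46 < 53 — fails.
  Not every element is met, so the franchisor fails to carry Stage II.2.
So the franchisee prevails on this issue.
— Issue III —
Stage III.1 (franchisee, a substantially-more-likely showing, weight exceeds 73): (j) net 93−17=76 > 73 — meets.
  All elements met. The burden passes to the franchisor.
Stage III.2 (franchisor, a prima facie showing, weight exceeds 12): (k) net 97−74=23 > 12 — meets; (l) 19 > 12 — meets.
  The franchisor carries Stage III.2; the franchisee now bears the burden.
Stage III.3 (franchisee, a substantially-more-likely showing, weight exceeds 73): (m) net 73−7=66 ≤ 73 — fails.
  Stage III.3 not carried; the franchisee fails its burden.
The franchisor prevails on this issue.
Per-issue: Issue I → franchisor; Issue II → franchisee; Issue III → franchisor. The franchisee must prevail on every issue; overall, the franchisor prevails.

franchisor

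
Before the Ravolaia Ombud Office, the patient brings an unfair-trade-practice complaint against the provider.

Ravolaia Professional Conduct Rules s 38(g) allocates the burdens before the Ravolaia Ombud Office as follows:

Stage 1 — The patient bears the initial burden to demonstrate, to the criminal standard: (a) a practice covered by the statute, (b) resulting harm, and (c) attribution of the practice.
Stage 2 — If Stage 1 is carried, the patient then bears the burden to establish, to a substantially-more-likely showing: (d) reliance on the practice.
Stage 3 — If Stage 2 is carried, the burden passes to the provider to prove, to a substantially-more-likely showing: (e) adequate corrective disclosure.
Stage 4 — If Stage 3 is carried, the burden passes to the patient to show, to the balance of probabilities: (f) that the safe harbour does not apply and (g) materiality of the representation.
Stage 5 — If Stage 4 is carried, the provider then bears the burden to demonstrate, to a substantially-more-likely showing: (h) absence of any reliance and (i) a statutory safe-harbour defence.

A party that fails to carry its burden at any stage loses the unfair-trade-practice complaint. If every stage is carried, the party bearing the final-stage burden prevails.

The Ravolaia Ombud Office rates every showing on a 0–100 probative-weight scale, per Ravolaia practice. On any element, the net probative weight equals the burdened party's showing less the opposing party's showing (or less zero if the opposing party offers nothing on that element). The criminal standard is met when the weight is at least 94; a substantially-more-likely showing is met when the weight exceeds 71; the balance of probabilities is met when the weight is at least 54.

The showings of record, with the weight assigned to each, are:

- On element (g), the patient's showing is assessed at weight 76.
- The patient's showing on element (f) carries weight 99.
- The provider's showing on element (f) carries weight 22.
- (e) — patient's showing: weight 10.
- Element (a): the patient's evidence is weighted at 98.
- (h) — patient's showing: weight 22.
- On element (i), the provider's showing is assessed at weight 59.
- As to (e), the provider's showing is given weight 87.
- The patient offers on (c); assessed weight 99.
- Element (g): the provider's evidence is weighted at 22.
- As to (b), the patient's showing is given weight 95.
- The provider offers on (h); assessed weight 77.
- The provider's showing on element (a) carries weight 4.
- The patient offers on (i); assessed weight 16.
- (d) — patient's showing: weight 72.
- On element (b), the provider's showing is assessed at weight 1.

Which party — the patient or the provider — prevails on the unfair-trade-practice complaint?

patient

Stage 1 — burden on patient; standard: the criminal standard (weight is at least 94).
    (a): 98 − 4 = 94 ≥ 94 [met]
    (b): 95 − 1 = 94 ≥ 94 [met]
    (c): 99 ≥ 94 [met]
  Stage 1 carried; the burden remains with the patient.
Stage 2 — burden on patient; standard: a substantially-more-likely showing (weight exceeds 71).
    (d): 72 > 71 [met]
  All elements met. The burden passes to the provider.
Stage 3 — burden on provider; standard: a substantially-more-likely showing (weight exceeds 71).
    (e): 87 − 10 = 77 > 71 [met]
  The provider carries Stage 3; the patient now bears the burden.
Stage 4 — burden on patient; standard: the balance of probabilities (weight is at least 54).
    (f): 99 − 22 = 77 ≥ 54 [met]
    (g): 76 − 22 = 54 ≥ 54 [met]
  Stage 4 carried; the burden shifts to the provider.
Stage 5 — burden on provider; standard: a substantially-more-likely showing (weight exceeds 71).
    (h): 77 − 22 = 55 ≤ 71 [not met]
    (i): 59 − 16 = 43 ≤ 71 [not met]
  The provider does not carry Stage 5.
So the patient prevails.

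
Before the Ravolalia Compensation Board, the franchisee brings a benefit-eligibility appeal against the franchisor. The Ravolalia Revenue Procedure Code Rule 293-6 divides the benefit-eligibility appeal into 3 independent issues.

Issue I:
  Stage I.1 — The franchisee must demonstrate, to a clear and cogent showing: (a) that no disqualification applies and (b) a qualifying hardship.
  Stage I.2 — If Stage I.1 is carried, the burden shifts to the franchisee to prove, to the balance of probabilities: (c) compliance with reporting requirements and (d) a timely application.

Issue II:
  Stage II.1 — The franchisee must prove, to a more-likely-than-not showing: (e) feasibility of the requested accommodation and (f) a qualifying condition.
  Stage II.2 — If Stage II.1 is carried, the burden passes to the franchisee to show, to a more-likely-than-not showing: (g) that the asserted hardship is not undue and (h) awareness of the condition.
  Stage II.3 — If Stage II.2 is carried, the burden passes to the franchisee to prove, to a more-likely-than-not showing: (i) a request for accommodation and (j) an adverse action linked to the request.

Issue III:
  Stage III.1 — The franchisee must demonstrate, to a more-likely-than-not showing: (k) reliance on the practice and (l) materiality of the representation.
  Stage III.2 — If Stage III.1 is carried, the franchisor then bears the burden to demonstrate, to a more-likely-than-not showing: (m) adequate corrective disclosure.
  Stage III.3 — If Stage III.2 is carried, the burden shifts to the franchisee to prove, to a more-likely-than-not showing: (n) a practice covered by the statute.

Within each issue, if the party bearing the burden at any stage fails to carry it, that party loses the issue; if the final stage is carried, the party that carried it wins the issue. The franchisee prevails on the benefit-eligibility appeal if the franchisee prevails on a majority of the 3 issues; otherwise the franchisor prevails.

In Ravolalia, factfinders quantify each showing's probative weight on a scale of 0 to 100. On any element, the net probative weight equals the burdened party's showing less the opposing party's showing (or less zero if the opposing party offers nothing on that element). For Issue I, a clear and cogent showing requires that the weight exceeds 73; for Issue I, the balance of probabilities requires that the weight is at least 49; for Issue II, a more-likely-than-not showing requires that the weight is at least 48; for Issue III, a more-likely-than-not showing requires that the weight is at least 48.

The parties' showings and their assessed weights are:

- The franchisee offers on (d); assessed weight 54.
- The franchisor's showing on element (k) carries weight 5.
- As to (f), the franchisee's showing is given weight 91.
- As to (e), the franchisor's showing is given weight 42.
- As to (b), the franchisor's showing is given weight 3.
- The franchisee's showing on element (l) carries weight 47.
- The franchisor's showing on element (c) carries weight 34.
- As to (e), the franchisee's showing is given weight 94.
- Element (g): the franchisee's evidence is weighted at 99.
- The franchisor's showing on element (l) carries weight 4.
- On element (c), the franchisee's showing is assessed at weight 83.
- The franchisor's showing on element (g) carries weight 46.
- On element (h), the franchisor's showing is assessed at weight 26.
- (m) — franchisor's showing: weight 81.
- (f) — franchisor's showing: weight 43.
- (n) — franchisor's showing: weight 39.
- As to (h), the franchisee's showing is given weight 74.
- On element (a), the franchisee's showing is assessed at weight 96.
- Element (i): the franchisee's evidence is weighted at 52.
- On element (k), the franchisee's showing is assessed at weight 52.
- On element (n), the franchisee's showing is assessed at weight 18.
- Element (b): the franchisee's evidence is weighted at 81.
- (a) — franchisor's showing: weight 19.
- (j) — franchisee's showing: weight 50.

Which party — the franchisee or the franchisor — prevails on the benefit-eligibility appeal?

franchisee

— Issue I —
Stage I.1 — burden on franchisee; standard: a clear and cogent showing (weight exceeds 73).
    (a): 96 − 19 = 77 > 73 [met]
    (b): 81 − 3 = 78 > 73 [met]
  Stage I.1 is satisfied; the franchisee continues to bear the burden.
Stage I.2 — burden on franchisee; standard: the balance of probabilities (weight is at least 49).
    (c): 83 − 34 = 49 ≥ 49 [met]
    (d): 54 ≥ 49 [met]
  All elements met at the final stage.
Every stage carried; the franchisee prevails on this issue.
— Issue II —
At Stage II.1 the franchisee must meet a more-likely-than-not showing (weight is at least 48): on (e) the weight is 94 less the opposing 42 gives net 52, ≥ 48, so (e) meets the standard; on (f) the weight is 91 less the opposing 43 gives net 48, ≥ 48, so (f) meets the standard.
  Stage II.1 carried; the burden remains with the franchisee.
At Stage II.2 the franchisee must meet a more-likely-than-not showing (weight is at least 48): on (g) the weight is 99 less the opposing 46 gives net 53, ≥ 48, so (g) meets the standard; on (h) the weight is 74 less the opposing 26 gives net 48, ≥ 48, so (h) meets the standard.
  Stage II.2 carried; the burden remains with the franchisee.
At Stage II.3 the franchisee must meet a more-likely-than-not showing (weight is at least 48): on (i) the weight is 52, ≥ 48, so (i) meets the standard; on (j) the weight is 50, ≥ 48, so (j) meets the standard.
  All elements met at the final stage.
All stages carried — the franchisee prevails on this issue.
— Issue III —
Stage III.1 (franchisee, a more-likely-than-not showing, weight is at least 48): (k) net 52−5=47 < 48 — fails; (l) net 47−4=43 < 48 — fails.
  Not every element is met, so the franchisee fails to carry Stage III.1.
So the franchisor prevails on this issue.
Per-issue: Issue I → franchisee; Issue II → franchisee; Issue III → franchisor. The franchisee must prevail on a majority of issues; overall, the franchisee prevails.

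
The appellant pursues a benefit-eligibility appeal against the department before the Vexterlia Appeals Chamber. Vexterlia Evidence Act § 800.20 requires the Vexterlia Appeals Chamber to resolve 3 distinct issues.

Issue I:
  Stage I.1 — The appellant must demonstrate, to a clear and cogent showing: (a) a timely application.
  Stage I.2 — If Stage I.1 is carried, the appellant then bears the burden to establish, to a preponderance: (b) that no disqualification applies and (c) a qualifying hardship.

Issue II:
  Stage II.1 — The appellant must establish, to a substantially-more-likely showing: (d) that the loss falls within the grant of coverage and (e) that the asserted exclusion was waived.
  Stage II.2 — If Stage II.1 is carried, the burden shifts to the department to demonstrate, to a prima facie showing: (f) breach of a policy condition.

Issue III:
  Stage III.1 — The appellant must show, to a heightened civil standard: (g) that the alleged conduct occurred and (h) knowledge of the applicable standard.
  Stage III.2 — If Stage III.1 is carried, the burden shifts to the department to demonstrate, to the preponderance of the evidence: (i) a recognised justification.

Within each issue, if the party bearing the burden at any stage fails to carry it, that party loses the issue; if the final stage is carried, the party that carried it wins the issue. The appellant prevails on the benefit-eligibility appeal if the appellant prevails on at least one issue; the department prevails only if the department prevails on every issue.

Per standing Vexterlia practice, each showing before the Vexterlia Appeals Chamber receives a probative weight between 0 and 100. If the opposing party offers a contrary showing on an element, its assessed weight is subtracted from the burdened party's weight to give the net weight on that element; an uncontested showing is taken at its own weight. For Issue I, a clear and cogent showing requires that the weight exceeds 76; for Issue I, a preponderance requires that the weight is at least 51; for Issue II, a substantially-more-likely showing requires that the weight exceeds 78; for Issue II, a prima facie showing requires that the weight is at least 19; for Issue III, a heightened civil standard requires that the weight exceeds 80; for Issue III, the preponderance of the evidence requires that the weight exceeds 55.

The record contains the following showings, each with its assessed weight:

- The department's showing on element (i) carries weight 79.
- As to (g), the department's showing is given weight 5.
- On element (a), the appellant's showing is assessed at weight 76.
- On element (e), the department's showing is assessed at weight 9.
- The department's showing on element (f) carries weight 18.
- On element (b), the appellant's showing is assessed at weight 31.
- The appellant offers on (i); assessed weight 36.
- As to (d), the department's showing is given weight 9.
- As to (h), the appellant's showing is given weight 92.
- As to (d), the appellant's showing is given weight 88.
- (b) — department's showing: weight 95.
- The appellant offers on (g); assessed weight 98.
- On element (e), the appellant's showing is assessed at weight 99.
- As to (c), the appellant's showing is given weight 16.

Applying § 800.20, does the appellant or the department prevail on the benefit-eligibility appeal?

— Issue I —
At Stage I.1 the appellant must meet a clear and cogent showing (weight exceeds 76): on (a) the weight is 76, ≤ 76, so (a) does not meet the standard.
  Not every element is met, so the appellant fails to carry Stage I.1.
So the department prevails on this issue.
— Issue II —
At Stage II.1 the appellant must meet a substantially-more-likely showing (weight exceeds 78): on (d) the weight is 88 less the opposing 9 gives net 79, which does exceed 78, so (d) meets the standard; on (e) the weight is 99 less the opposing 9 gives net 90, > 78, so (e) meets the standard.
  All elements met. The burden passes to the department.
At Stage II.2 the department must meet a prima facie showing (weight is at least 19): on (f) the weight is 18, < 19, so (f) does not meet the standard.
  The department does not carry Stage II.2.
So the appellant prevails on this issue.
— Issue III —
Stage III.1 (appellant, a heightened civil standard, weight exceeds 80): (g) net 98−5=93 > 80 — meets; (h) 92 > 80 — meets.
  Stage III.1 carried; the burden shifts to the department.
Stage III.2 (department, the preponderance of the evidence, weight exceeds 55): (i) net 79−36=43 ≤ 55 — fails.
  The department does not carry Stage III.2.
So the appellant prevails on this issue.
Per-issue: Issue I → department; Issue II → appellant; Issue III → appellant. The appellant must prevail on at least one issue; overall, the appellant prevails.

appellant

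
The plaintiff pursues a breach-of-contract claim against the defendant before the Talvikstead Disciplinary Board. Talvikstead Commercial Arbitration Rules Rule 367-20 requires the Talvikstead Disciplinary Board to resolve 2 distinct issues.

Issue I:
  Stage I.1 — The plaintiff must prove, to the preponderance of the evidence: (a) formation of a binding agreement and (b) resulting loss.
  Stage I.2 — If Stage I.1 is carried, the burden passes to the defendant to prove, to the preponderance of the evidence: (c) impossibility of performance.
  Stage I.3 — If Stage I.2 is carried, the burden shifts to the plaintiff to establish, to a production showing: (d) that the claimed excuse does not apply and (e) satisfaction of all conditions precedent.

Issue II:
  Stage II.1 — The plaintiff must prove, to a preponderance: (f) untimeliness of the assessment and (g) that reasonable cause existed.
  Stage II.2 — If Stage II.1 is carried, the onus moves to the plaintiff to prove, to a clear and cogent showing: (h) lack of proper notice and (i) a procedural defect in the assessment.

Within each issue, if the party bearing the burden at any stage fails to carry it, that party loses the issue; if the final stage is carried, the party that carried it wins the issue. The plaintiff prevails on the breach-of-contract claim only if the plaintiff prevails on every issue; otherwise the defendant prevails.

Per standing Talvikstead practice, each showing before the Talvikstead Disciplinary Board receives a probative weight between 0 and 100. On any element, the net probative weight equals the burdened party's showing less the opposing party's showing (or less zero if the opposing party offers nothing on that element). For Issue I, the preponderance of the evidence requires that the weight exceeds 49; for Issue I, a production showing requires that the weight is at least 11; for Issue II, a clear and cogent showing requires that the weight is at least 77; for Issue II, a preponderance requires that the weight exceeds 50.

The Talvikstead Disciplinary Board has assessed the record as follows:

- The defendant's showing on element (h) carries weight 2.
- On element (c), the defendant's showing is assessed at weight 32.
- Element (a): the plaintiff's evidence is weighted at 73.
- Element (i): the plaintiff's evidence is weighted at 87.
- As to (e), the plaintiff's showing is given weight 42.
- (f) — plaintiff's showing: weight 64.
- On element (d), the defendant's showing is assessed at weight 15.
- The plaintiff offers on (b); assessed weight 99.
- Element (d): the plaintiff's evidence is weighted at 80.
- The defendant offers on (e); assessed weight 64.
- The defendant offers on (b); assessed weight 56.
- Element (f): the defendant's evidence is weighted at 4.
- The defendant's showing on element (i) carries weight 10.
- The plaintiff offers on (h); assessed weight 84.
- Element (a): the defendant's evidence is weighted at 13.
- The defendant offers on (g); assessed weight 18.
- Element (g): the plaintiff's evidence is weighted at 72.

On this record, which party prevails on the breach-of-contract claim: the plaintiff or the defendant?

defendant

— Issue I —
Stage I.1 — burden on plaintiff; standard: the preponderance of the evidence (weight exceeds 49).
    (a): 73 − 13 = 60 > 49 [met]
    (b): 99 − 56 = 43 ≤ 49 [not met]
  Stage I.1 not carried; the plaintiff fails its burden.
So the defendant prevails on this issue.
— Issue II —
At Stage II.1 the plaintiff must meet a preponderance (weight exceeds 50): on (f) the weight is 64 less the opposing 4 gives net 60, which does exceed 50, so (f) meets the standard; on (g) the weight is 72 less the opposing 18 gives net 54, > 50, so (g) meets the standard.
  Stage II.1 carried; the burden remains with the plaintiff.
At Stage II.2 the plaintiff must meet a clear and cogent showing (weight is at least 77): on (h) the weight is 84 less the opposing 2 gives net 82, ≥ 77, so (h) meets the standard; on (i) the weight is 87 less the opposing 10 gives net 77, which does reach 77, so (i) meets the standard.
  Stage II.2 carried; the final stage is satisfied.
With every stage satisfied, the plaintiff prevails on this issue.
Per-issue: Issue I → defendant; Issue II → plaintiff. The plaintiff must prevail on every issue; overall, the defendant prevails.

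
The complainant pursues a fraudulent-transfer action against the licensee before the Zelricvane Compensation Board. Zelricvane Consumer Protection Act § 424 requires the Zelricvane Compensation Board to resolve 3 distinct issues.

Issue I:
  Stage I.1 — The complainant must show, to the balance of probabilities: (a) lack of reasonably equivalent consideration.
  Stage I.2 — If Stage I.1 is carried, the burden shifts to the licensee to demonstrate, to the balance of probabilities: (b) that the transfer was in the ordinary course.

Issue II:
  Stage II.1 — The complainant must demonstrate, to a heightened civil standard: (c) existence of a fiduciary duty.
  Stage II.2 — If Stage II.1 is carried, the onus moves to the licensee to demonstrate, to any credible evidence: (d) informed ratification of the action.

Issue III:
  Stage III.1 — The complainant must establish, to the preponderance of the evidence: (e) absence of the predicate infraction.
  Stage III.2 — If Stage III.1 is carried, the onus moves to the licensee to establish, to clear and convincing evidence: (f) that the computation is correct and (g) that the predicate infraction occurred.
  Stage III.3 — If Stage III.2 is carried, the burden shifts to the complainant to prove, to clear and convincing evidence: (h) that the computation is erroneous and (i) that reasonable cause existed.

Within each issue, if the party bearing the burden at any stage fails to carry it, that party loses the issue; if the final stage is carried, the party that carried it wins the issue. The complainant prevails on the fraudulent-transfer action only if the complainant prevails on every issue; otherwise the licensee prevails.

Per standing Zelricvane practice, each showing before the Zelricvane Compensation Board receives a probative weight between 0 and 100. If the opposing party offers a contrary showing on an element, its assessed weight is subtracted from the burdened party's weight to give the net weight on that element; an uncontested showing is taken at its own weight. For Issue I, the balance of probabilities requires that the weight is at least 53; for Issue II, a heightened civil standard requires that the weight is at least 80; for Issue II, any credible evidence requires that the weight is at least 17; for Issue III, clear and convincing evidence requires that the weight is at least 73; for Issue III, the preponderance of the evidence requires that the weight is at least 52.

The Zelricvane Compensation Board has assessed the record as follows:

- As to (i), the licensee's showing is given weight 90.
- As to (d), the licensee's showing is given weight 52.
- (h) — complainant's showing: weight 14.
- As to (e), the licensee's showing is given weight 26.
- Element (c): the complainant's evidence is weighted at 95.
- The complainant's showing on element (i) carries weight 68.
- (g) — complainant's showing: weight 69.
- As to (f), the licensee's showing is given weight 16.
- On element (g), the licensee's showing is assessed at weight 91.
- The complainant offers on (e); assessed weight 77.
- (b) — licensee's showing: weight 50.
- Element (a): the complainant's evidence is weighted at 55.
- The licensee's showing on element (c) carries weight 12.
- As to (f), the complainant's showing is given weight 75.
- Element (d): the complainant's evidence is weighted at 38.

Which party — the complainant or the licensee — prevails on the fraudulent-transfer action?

licensee

— Issue I —
Stage I.1 — burden on complainant; standard: the balance of probabilities (weight is at least 53).
    (a): 55 ≥ 53 [met]
  Stage I.1 is satisfied; the onus moves to the licensee.
Stage I.2 — burden on licensee; standard: the balance of probabilities (weight is at least 53).
    (b): 50 < 53 [not met]
  Stage I.2 not carried; the licensee fails its burden.
So the complainant prevails on this issue.
— Issue II —
At Stage II.1 the complainant must meet a heightened civil standard (weight is at least 80): on (c) the weight is 95 less the opposing 12 gives net 83, which does reach 80, so (c) meets the standard.
  Stage II.1 is satisfied; the onus moves to the licensee.
At Stage II.2 the licensee must meet any credible evidence (weight is at least 17): on (d) the weight is 52 less the opposing 38 gives net 14, < 17, so (d) does not meet the standard.
  Stage II.2 not carried; the licensee fails its burden.
So the complainant prevails on this issue.
— Issue III —
At Stage III.1 the complainant must meet the preponderance of the evidence (weight is at least 52): on (e) the weight is 77 less the opposing 26 gives net 51, which does not reach 52, so (e) does not meet the standard.
  Not every element is met, so the complainant fails to carry Stage III.1.
So the licensee prevails on this issue.
Per-issue: Issue I → complainant; Issue II → complainant; Issue III → licensee. The complainant must prevail on every issue; overall, the licensee prevails.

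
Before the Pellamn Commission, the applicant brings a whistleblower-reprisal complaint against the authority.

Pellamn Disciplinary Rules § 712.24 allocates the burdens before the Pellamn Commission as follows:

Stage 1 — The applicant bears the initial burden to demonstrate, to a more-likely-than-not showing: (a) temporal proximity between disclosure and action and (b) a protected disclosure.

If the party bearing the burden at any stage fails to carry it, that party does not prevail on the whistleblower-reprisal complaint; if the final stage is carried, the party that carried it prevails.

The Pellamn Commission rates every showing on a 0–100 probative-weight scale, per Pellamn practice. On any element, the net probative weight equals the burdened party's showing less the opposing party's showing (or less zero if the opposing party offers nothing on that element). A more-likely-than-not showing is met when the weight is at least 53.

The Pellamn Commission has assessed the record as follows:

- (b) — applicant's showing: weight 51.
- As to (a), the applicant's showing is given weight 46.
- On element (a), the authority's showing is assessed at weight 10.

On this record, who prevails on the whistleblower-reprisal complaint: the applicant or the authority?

Stage 1 (applicant, a more-likely-than-not showing, weight is at least 53): (a) net 46−10=36 < 53 — fails; (b) 51 < 53 — fails.
  The applicant does not carry Stage 1.
The authority prevails.

authority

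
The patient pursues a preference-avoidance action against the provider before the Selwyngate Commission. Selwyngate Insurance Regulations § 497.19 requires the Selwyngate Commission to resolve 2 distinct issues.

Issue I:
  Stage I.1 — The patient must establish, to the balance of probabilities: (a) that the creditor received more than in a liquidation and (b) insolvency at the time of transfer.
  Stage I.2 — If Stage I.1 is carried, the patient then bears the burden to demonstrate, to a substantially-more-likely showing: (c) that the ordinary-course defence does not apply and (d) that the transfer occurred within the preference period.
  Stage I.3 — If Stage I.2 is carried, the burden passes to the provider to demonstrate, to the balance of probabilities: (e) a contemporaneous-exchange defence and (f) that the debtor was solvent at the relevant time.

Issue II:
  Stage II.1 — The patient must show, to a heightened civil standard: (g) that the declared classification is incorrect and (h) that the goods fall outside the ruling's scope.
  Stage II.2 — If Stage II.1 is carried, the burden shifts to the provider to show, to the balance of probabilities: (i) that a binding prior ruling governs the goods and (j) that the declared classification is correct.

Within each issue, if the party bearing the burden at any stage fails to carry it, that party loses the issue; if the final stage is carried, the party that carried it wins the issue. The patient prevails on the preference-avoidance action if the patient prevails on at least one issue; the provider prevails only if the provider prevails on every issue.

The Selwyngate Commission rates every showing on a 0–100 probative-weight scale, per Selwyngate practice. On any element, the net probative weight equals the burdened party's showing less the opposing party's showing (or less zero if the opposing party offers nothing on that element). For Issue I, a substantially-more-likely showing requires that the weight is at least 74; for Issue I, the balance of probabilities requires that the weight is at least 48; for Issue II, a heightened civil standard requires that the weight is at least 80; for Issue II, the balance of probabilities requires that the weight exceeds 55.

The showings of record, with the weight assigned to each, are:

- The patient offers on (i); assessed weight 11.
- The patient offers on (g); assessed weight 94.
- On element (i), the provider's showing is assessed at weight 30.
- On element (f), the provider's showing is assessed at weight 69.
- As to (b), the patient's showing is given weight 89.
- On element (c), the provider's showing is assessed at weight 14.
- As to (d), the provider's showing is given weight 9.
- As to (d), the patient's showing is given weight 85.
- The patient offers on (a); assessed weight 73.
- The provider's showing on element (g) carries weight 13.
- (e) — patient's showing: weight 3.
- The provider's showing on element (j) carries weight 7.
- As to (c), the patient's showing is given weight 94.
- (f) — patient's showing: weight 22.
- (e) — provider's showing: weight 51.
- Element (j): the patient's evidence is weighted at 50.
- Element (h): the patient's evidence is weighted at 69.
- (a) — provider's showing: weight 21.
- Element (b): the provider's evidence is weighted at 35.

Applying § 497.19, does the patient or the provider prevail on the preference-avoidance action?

patient

— Issue I —
At Stage I.1 the patient must meet the balance of probabilities (weight is at least 48): on (a) the weight is 73 less the opposing 21 gives net 52, which does reach 48, so (a) meets the standard; on (b) the weight is 89 less the opposing 35 gives net 54, which does reach 48, so (b) meets the standard.
  All elements met. The patient retains the burden for Stage I.2.
At Stage I.2 the patient must meet a substantially-more-likely showing (weight is at least 74): on (c) the weight is 94 less the opposing 14 gives net 80, which does reach 74, so (c) meets the standard; on (d) the weight is 85 less the opposing 9 gives net 76, which does reach 74, so (d) meets the standard.
  Stage I.2 is satisfied; the onus moves to the provider.
At Stage I.3 the provider must meet the balance of probabilities (weight is at least 48): on (e) the weight is 51 less the opposing 3 gives net 48, ≥ 48, so (e) meets the standard; on (f) the weight is 69 less the opposing 22 gives net 47, < 48, so (f) does not meet the standard.
  Stage I.3 not carried; the provider fails its burden.
So the patient prevails on this issue.
— Issue II —
Stage II.1 — burden on patient; standard: a heightened civil standard (weight is at least 80).
    (g): 94 − 13 = 81 ≥ 80 [met]
    (h): 69 < 80 [not met]
  Not every element is met, so the patient fails to carry Stage II.1.
The analysis ends at Stage II.1; the provider prevails on this issue.
Per-issue: Issue I → patient; Issue II → provider. The patient must prevail on at least one issue; overall, the patient prevails.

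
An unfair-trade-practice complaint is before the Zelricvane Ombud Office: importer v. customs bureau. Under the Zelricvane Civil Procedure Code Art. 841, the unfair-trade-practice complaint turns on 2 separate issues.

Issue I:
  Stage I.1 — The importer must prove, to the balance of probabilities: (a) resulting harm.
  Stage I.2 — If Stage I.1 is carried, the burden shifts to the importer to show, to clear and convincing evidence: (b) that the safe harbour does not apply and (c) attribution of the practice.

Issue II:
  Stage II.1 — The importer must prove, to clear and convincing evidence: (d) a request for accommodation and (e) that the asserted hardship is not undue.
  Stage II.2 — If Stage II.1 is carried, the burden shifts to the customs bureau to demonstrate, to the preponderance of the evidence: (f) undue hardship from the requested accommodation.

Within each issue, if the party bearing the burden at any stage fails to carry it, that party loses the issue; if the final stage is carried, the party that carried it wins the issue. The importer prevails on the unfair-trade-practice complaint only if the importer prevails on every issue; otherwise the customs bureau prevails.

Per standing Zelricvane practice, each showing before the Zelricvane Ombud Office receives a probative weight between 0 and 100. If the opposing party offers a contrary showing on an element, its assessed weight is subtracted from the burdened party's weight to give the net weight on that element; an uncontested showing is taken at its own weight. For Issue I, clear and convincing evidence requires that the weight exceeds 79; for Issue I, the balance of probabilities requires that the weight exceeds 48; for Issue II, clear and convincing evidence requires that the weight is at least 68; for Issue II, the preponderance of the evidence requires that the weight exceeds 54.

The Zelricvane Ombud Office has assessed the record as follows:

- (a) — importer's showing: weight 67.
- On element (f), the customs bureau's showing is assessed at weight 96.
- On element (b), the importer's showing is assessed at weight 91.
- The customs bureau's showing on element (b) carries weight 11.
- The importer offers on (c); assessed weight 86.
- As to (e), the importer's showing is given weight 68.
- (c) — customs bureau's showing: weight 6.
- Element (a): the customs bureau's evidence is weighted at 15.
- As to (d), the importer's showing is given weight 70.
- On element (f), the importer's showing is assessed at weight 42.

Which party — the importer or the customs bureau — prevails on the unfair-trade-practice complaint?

— Issue I —
Stage I.1 (importer, the balance of probabilities, weight exceeds 48): (a) net 67−15=52 > 48 — meets.
  All elements met. The importer retains the burden for Stage I.2.
Stage I.2 (importer, clear and convincing evidence, weight exceeds 79): (b) net 91−11=80 > 79 — meets; (c) net 86−6=80 > 79 — meets.
  Stage I.2 carried; the final stage is satisfied.
With every stage satisfied, the importer prevails on this issue.
— Issue II —
Stage II.1 — burden on importer; standard: clear and convincing evidence (weight is at least 68).
    (d): 70 ≥ 68 [met]
    (e): 68 ≥ 68 [met]
  All elements met. The burden passes to the customs bureau.
Stage II.2 — burden on customs bureau; standard: the preponderance of the evidence (weight exceeds 54).
    (f): 96 − 42 = 54 ≤ 54 [not met]
  Stage II.2 not carried; the customs bureau fails its burden.
The importer prevails on this issue.
Per-issue: Issue I → importer; Issue II → importer. The importer must prevail on every issue; overall, the importer prevails.

importer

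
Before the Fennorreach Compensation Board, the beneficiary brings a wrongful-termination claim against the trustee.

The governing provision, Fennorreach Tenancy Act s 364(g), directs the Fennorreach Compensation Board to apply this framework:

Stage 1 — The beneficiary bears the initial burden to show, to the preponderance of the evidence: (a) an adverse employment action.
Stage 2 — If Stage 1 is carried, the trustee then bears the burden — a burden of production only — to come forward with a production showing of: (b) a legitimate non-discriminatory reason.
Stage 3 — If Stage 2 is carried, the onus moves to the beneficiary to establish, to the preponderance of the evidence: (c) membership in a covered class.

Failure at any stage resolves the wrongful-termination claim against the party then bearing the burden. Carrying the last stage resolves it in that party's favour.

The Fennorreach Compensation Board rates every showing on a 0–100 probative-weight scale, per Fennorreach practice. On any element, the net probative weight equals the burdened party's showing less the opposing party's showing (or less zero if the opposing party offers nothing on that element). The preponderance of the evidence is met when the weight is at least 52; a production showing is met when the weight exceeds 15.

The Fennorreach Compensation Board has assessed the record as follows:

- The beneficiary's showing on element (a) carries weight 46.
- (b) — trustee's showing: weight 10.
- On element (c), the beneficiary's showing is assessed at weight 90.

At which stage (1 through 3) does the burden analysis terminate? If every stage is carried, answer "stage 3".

stage 1

At Stage 1 the beneficiary must meet the preponderance of the evidence (weight is at least 52): on (a) the weight is 46, which does not reach 52, so (a) does not meet the standard.
  Stage 1 not carried; the beneficiary fails its burden.
The trustee prevails.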